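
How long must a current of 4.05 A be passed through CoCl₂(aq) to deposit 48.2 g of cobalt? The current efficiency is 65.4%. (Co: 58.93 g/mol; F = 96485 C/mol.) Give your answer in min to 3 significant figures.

n(Co) = 48.2 / 58.93 = 0.8179 mol
Co²⁺ + 2e⁻ → Co, so n(e⁻) = 2 × 0.8179 = 1.636 mol
Q = 1.636 × 96485 / 0.654 = 2.414×10^5 C
t = Q / I = 2.414×10^5 / 4.05 = 59600 s = 993 min

993 min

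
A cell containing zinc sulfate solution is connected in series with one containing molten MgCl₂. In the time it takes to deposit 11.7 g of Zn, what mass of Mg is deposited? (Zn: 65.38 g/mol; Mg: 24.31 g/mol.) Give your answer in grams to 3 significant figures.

n(Zn) = 11.7 / 65.38 = 0.1790 mol
Zn²⁺ + 2e⁻ → Zn, so n(e⁻) = 2 × 0.1790 = 0.3580 mol
In series, the same 0.3580 mol of electrons flows through the second cell.
Mg²⁺ + 2e⁻ → Mg, so n(Mg) = 0.3580 / 2 = 0.1790 mol
m(Mg) = 0.1790 × 24.31 = 4.35 g

4.35 g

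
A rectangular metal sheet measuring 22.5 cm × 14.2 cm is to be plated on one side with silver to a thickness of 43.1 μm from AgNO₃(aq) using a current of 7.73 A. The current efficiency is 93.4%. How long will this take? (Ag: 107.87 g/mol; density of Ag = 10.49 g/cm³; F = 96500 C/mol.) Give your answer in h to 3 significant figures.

Plated area = 22.5 × 14.2 = 319.5 cm²
Volume = 319.5 × 43.1×10⁻⁴ cm = 1.377 cm³
m(Ag) = 1.377 × 10.49 = 14.44 g
n(Ag) = 14.44 / 107.87 = 0.1339 mol; n(e⁻) = 0.1339 mol
Q = 0.1339 × 96500 / 0.934 = 13830 C
t = 13830 / 7.73 = 1789 s = 0.497 h

0.497 h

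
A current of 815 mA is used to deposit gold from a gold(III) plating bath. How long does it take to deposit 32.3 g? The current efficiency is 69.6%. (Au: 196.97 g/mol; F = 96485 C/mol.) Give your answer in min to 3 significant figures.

n(Au) = 32.3 / 196.97 = 0.1640 mol
Au³⁺ + 3e⁻ → Au, so n(e⁻) = 3 × 0.1640 = 0.4920 mol
Q = 0.4920 × 96485 / 0.696 = 68200 C
t = Q / I = 68200 / 0.815 = 83680 s = 1390 min

1390 min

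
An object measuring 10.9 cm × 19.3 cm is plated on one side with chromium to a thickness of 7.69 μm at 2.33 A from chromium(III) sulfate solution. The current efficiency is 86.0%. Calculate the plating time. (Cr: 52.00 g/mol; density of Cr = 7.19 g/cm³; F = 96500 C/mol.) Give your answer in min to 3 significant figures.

53.9 min

Plated area = 10.9 × 19.3 = 210.4 cm²
Volume = 210.4 × 7.69×10⁻⁴ cm = 0.1618 cm³
m(Cr) = 0.1618 × 7.19 = 1.163 g
n(Cr) = 1.163 / 52.00 = 0.02237 mol; n(e⁻) = 3 × 0.02237 = 0.06711 mol
Q = 0.06711 × 96500 / 0.860 = 7530 C
t = 7530 / 2.33 = 3232 s = 53.9 min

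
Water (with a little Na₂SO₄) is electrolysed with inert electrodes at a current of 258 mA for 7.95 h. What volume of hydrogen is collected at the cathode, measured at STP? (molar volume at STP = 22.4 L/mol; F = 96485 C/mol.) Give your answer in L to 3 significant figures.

Q = 0.258 A × 28620 s = 7384 C
n(e⁻) = 7384 / 96485 = 0.07653 mol
2H⁺ + 2e⁻ → H₂, so n(H₂) = 0.07653 / 2 = 0.03827 mol
V = 0.03827 × 22.4 = 0.8572 L

0.857 L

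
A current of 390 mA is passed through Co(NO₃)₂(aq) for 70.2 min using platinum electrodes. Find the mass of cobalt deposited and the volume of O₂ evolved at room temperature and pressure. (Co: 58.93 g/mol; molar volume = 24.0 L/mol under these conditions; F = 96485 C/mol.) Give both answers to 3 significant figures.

0.502 g Co; 0.102 L O₂

Q = 0.390 × 4212 = 1643 C; n(e⁻) = 1643 / 96485 = 0.01703 mol
Cathode: Co²⁺ + 2e⁻ → Co → n(Co) = 0.01703/2 = 0.008515 mol → 0.502 g
Anode: 2H₂O → O₂ + 4H⁺ + 4e⁻ → n(O₂) = 0.01703/4 = 0.004258 mol → 0.102 L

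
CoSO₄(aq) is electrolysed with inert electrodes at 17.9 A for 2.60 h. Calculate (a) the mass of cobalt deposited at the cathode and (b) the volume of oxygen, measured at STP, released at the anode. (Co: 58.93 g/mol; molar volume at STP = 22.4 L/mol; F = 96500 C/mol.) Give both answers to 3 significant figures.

51.2 g Co; 9.72 L O₂

Q = 17.9 × 9360 = 1.675×10^5 C; n(e⁻) = 1.675×10^5 / 96500 = 1.736 mol
Cathode: Co²⁺ + 2e⁻ → Co → n(Co) = 1.736/2 = 0.8680 mol → 51.2 g
Anode: 2H₂O → O₂ + 4H⁺ + 4e⁻ → n(O₂) = 1.736/4 = 0.4340 mol → 9.72 L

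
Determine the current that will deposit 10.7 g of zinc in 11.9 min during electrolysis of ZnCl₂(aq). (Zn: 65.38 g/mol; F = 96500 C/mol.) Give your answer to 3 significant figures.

n(Zn) = 10.7 / 65.38 = 0.1637 mol
Zn²⁺ + 2e⁻ → Zn, so n(e⁻) = 2 × 0.1637 = 0.3274 mol
Q = 0.3274 × 96500 = 31590 C
I = Q / t = 31590 / 714 s = 44.2 A

44.2 A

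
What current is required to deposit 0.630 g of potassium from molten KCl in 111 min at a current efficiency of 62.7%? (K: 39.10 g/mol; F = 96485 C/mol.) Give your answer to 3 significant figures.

n(K) = 0.630 / 39.10 = 0.01611 mol
K⁺ + e⁻ → K, so n(e⁻) = 0.01611 mol
Q = 0.01611 × 96485 / 0.627 = 2479 C
I = Q / t = 2479 / 6660 s = 0.372 A

0.372 A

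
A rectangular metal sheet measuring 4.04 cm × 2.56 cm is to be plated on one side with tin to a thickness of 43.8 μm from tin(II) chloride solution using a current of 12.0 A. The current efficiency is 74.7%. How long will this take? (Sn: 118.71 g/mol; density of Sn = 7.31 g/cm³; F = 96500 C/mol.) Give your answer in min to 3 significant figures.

Plated area = 4.04 × 2.56 = 10.34 cm²
Volume = 10.34 × 43.8×10⁻⁴ cm = 0.04529 cm³
m(Sn) = 0.04529 × 7.31 = 0.3311 g
n(Sn) = 0.3311 / 118.71 = 0.002789 mol; n(e⁻) = 2 × 0.002789 = 0.005578 mol
Q = 0.005578 × 96500 / 0.747 = 720.6 C
t = 720.6 / 12.0 = 60.05 s = 1.00 min

1.00 min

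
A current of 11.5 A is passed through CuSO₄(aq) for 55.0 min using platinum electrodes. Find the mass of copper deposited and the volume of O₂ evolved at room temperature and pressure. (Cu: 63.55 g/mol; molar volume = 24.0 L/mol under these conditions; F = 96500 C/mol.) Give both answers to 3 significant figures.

Q = 11.5 × 3300 = 37950 C; n(e⁻) = 37950 / 96500 = 0.3933 mol
Cathode: Cu²⁺ + 2e⁻ → Cu → n(Cu) = 0.3933/2 = 0.1967 mol → 12.5 g
Anode: 2H₂O → O₂ + 4H⁺ + 4e⁻ → n(O₂) = 0.3933/4 = 0.09833 mol → 2.36 L

12.5 g Cu; 2.36 L O₂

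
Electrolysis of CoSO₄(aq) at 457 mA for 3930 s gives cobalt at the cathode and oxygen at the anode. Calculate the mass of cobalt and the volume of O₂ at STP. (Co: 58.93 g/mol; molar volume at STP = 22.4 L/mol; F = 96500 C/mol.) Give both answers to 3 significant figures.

Q = 0.457 × 3930 = 1796 C; n(e⁻) = 1796 / 96500 = 0.01861 mol
Cathode: Co²⁺ + 2e⁻ → Co → n(Co) = 0.01861/2 = 0.009305 mol → 0.548 g
Anode: 2H₂O → O₂ + 4H⁺ + 4e⁻ → n(O₂) = 0.01861/4 = 0.004653 mol → 0.104 L

0.548 g Co; 0.104 L O₂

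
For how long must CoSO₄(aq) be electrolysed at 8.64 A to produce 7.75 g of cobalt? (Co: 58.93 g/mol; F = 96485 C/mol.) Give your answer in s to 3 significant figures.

2940 s

n(Co) = 7.75 / 58.93 = 0.1315 mol
Co²⁺ + 2e⁻ → Co, so n(e⁻) = 2 × 0.1315 = 0.2630 mol
Q = 0.2630 × 96485 = 25380 C
t = Q / I = 25380 / 8.64 = 2938 s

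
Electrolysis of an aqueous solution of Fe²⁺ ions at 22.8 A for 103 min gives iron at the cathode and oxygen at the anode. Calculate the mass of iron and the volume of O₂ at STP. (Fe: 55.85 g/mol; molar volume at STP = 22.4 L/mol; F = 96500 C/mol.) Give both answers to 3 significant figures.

Q = 22.8 × 6180 = 1.409×10^5 C; n(e⁻) = 1.409×10^5 / 96500 = 1.460 mol
Cathode: Fe²⁺ + 2e⁻ → Fe → n(Fe) = 1.460/2 = 0.7300 mol → 40.8 g
Anode: 2H₂O → O₂ + 4H⁺ + 4e⁻ → n(O₂) = 1.460/4 = 0.3650 mol → 8.18 L

40.8 g Fe; 8.18 L O₂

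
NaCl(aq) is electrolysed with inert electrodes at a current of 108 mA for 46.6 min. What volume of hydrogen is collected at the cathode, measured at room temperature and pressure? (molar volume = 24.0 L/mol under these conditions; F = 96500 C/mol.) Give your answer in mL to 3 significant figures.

Q = It = 0.108 × 2796 = 302.0 C
Moles of electrons = 302.0 / 96500 = 0.003130 mol
2H⁺ + 2e⁻ → H₂, so n(H₂) = 0.003130 / 2 = 0.001565 mol
V = 0.001565 × 24.0 = 0.03756 L
= 37.6 mL

37.6 mL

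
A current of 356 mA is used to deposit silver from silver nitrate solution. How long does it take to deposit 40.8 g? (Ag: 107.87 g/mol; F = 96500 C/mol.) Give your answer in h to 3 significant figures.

28.5 h

n(Ag) = 40.8 / 107.87 = 0.3782 mol
Ag⁺ + e⁻ → Ag, so n(e⁻) = 0.3782 mol
Q = 0.3782 × 96500 = 36500 C
t = Q / I = 36500 / 0.356 = 1.025×10^5 s = 28.5 h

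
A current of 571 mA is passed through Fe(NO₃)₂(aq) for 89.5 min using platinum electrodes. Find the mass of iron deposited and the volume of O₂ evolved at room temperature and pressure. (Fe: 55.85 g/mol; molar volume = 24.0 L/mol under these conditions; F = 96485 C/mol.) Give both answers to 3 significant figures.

Q = 0.571 × 5370 = 3066 C; n(e⁻) = 3066 / 96485 = 0.03178 mol
Cathode: Fe²⁺ + 2e⁻ → Fe → n(Fe) = 0.03178/2 = 0.01589 mol → 0.887 g
Anode: 2H₂O → O₂ + 4H⁺ + 4e⁻ → n(O₂) = 0.03178/4 = 0.007945 mol → 0.191 L

0.887 g Fe; 0.191 L O₂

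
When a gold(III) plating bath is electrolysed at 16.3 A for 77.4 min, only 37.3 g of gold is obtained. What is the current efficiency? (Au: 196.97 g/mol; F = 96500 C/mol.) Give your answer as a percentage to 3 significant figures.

72.4%

Q = 16.3 × 4644 = 75700 C
n(e⁻) = 75700 / 96500 = 0.7845 mol
Au³⁺ + 3e⁻ → Au, so theoretical n(Au) = 0.2615 mol → 51.51 g
Efficiency = 37.3 / 51.51 = 0.7241 = 72.4%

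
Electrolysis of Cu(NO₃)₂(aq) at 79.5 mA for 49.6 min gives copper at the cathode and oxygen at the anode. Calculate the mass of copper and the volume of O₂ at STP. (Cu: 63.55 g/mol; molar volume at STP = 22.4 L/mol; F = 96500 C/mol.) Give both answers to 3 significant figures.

0.0779 g Cu; 0.0137 L O₂

Q = 0.0795 × 2976 = 236.6 C; n(e⁻) = 236.6 / 96500 = 0.002452 mol
Cathode: Cu²⁺ + 2e⁻ → Cu → n(Cu) = 0.002452/2 = 0.001226 mol → 0.0779 g
Anode: 2H₂O → O₂ + 4H⁺ + 4e⁻ → n(O₂) = 0.002452/4 = 6.130×10^-4 mol → 0.0137 L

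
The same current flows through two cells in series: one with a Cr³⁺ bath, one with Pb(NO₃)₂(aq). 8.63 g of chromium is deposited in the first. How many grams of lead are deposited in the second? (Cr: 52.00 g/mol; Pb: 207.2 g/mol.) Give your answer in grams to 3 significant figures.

n(Cr) = 8.63 / 52.00 = 0.1660 mol
Cr³⁺ + 3e⁻ → Cr, so n(e⁻) = 3 × 0.1660 = 0.4980 mol
In series, the same 0.4980 mol of electrons flows through the second cell.
Pb²⁺ + 2e⁻ → Pb, so n(Pb) = 0.4980 / 2 = 0.2490 mol
m(Pb) = 0.2490 × 207.2 = 51.6 g

51.6 g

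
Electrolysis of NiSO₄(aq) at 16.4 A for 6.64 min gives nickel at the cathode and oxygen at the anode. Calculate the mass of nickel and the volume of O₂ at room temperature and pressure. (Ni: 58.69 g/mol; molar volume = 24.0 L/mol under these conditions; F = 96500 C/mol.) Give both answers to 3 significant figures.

Q = 16.4 × 398.4 = 6534 C; n(e⁻) = 6534 / 96500 = 0.06771 mol
Cathode: Ni²⁺ + 2e⁻ → Ni → n(Ni) = 0.06771/2 = 0.03386 mol → 1.99 g
Anode: 2H₂O → O₂ + 4H⁺ + 4e⁻ → n(O₂) = 0.06771/4 = 0.01693 mol → 0.406 L

1.99 g Ni; 0.406 L O₂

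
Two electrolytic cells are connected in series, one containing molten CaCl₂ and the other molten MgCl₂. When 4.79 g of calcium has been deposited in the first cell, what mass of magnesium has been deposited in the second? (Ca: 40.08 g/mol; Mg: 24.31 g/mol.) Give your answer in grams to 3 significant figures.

n(Ca) = 4.79 / 40.08 = 0.1195 mol
Ca²⁺ + 2e⁻ → Ca, so n(e⁻) = 2 × 0.1195 = 0.2390 mol
In series, the same 0.2390 mol of electrons flows through the second cell.
Mg²⁺ + 2e⁻ → Mg, so n(Mg) = 0.2390 / 2 = 0.1195 mol
m(Mg) = 0.1195 × 24.31 = 2.91 g

2.91 g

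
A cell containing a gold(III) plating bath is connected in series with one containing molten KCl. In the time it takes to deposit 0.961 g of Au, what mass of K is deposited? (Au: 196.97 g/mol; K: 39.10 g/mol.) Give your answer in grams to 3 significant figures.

0.572 g

n(Au) = 0.961 / 196.97 = 0.004879 mol
Au³⁺ + 3e⁻ → Au, so n(e⁻) = 3 × 0.004879 = 0.01464 mol
Since the cells are in series, n(e⁻) in the K cell is also 0.01464 mol.
K⁺ + e⁻ → K, so n(K) = 0.01464 mol
m(K) = 0.01464 × 39.10 = 0.572 g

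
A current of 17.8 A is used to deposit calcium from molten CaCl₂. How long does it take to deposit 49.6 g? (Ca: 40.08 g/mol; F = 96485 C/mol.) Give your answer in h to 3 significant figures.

n(Ca) = 49.6 / 40.08 = 1.238 mol
Ca²⁺ + 2e⁻ → Ca, so n(e⁻) = 2 × 1.238 = 2.476 mol
Q = 2.476 × 96485 = 2.389×10^5 C
t = Q / I = 2.389×10^5 / 17.8 = 13420 s = 3.73 h

3.73 h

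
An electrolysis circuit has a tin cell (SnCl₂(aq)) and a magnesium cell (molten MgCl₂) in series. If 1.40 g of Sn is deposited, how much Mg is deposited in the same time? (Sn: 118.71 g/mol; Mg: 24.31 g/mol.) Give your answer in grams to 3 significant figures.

n(Sn) = 1.40 / 118.71 = 0.01179 mol
Sn²⁺ + 2e⁻ → Sn, so n(e⁻) = 2 × 0.01179 = 0.02358 mol
Since the cells are in series, n(e⁻) in the Mg cell is also 0.02358 mol.
Mg²⁺ + 2e⁻ → Mg, so n(Mg) = 0.02358 / 2 = 0.01179 mol
m(Mg) = 0.01179 × 24.31 = 0.287 g

0.287 g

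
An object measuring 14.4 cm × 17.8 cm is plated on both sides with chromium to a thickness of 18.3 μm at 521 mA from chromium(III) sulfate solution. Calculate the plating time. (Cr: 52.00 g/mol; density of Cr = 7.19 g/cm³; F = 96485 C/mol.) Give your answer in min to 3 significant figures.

Plated area = 2 × 14.4 × 17.8 = 512.6 cm²
Volume = 512.6 × 18.3×10⁻⁴ cm = 0.9381 cm³
m(Cr) = 0.9381 × 7.19 = 6.745 g
n(Cr) = 6.745 / 52.00 = 0.1297 mol; n(e⁻) = 3 × 0.1297 = 0.3891 mol
Q = 0.3891 × 96485 = 37540 C
t = 37540 / 0.521 = 72050 s = 1200 min

1200 min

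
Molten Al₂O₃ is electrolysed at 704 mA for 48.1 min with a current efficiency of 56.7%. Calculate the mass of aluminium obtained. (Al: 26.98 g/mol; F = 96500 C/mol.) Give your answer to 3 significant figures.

Q = 0.704 × 2886 = 2032 C
n(e⁻) = 2032 / 96500 = 0.02106 mol
Al³⁺ + 3e⁻ → Al, so theoretical m(Al) = 0.007020 × 26.98 = 0.1894 g
Actual mass = 56.7% × 0.1894 = 0.107 g

0.107 g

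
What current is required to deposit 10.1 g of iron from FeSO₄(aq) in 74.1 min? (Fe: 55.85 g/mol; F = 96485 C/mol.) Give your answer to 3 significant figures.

n(Fe) = 10.1 / 55.85 = 0.1808 mol
Fe²⁺ + 2e⁻ → Fe, so n(e⁻) = 2 × 0.1808 = 0.3616 mol
Q = 0.3616 × 96485 = 34890 C
I = Q / t = 34890 / 4446 s = 7.85 A

7.85 A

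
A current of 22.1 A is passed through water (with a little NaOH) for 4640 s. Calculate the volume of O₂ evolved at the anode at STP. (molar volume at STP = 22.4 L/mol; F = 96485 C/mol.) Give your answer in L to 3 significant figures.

Q = It = 22.1 × 4640 = 1.025×10^5 C
n(e⁻) = Q/F = 1.025×10^5/96485 = 1.062 mol
2H₂O → O₂ + 4H⁺ + 4e⁻, so n(O₂) = 1.062 / 4 = 0.2655 mol
V = 0.2655 × 22.4 = 5.947 L

5.95 L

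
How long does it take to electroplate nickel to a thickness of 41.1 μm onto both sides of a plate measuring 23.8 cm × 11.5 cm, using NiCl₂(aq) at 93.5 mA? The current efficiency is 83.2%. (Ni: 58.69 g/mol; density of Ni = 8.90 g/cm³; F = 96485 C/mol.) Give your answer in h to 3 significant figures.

235 h

Plated area = 2 × 23.8 × 11.5 = 547.4 cm²
Volume = 547.4 × 41.1×10⁻⁴ cm = 2.250 cm³
m(Ni) = 2.250 × 8.90 = 20.03 g
n(Ni) = 20.03 / 58.69 = 0.3413 mol; n(e⁻) = 2 × 0.3413 = 0.6826 mol
Q = 0.6826 × 96485 / 0.832 = 79160 C
t = 79160 / 0.0935 = 8.466×10^5 s = 235 h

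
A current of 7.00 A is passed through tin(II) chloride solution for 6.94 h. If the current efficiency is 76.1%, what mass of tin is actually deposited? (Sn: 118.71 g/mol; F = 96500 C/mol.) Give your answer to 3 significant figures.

81.9 g

Q = 7.00 × 24984 = 1.749×10^5 C
n(e⁻) = 1.749×10^5 / 96500 = 1.812 mol
Sn²⁺ + 2e⁻ → Sn, so theoretical m(Sn) = 0.9060 × 118.71 = 107.6 g
Actual mass = 76.1% × 107.6 = 81.9 g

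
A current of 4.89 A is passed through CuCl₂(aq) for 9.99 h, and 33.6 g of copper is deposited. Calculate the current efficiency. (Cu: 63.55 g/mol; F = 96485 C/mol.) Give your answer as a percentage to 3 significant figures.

Q = 4.89 × 35964 = 1.759×10^5 C
n(e⁻) = 1.759×10^5 / 96485 = 1.823 mol
Cu²⁺ + 2e⁻ → Cu, so theoretical n(Cu) = 0.9115 mol → 57.93 g
Efficiency = 33.6 / 57.93 = 0.5800 = 58.0%

58.0%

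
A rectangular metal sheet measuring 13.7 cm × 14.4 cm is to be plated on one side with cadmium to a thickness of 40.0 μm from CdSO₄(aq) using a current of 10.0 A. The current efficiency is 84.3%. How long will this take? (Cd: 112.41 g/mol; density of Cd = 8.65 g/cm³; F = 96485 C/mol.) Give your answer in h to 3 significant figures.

Plated area = 13.7 × 14.4 = 197.3 cm²
Volume = 197.3 × 40.0×10⁻⁴ cm = 0.7892 cm³
m(Cd) = 0.7892 × 8.65 = 6.827 g
n(Cd) = 6.827 / 112.41 = 0.06073 mol; n(e⁻) = 2 × 0.06073 = 0.1215 mol
Q = 0.1215 × 96485 / 0.843 = 13910 C
t = 13910 / 10.0 = 1391 s = 0.386 h

0.386 h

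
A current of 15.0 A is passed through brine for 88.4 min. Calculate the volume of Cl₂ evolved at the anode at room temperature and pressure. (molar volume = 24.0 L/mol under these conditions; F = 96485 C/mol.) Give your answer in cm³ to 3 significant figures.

Charge passed = 15.0 × 5304 = 79560 C
n(e⁻) = Q/F = 79560/96485 = 0.8246 mol
2Cl⁻ → Cl₂ + 2e⁻, so n(Cl₂) = 0.8246 / 2 = 0.4123 mol
V = 0.4123 × 24.0 = 9.895 L
= 9900 cm³

9900 cm³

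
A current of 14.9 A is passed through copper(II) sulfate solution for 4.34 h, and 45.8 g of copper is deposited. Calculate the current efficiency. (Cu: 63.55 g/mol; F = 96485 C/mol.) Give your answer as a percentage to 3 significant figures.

Q = 14.9 × 15624 = 2.328×10^5 C
n(e⁻) = 2.328×10^5 / 96485 = 2.413 mol
Cu²⁺ + 2e⁻ → Cu, so theoretical n(Cu) = 1.207 mol → 76.70 g
Efficiency = 45.8 / 76.70 = 0.5971 = 59.7%

59.7%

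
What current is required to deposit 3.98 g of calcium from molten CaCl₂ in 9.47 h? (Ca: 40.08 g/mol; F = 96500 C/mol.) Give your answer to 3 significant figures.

n(Ca) = 3.98 / 40.08 = 0.09930 mol
Ca²⁺ + 2e⁻ → Ca, so n(e⁻) = 2 × 0.09930 = 0.1986 mol
Q = 0.1986 × 96500 = 19160 C
I = Q / t = 19160 / 34092 s = 0.562 A

0.562 A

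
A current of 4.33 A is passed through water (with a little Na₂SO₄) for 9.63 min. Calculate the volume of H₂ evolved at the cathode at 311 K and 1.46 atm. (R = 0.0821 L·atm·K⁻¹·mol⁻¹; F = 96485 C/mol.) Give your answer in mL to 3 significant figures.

Q = It = 4.33 × 577.8 = 2502 C
n(e⁻) = Q/F = 2502/96485 = 0.02593 mol
2H⁺ + 2e⁻ → H₂, so n(H₂) = 0.02593 / 2 = 0.01297 mol
V = nRT/P = 0.01297 × 0.0821 × 311 / 1.46 = 0.2268 L
= 227 mL

227 mL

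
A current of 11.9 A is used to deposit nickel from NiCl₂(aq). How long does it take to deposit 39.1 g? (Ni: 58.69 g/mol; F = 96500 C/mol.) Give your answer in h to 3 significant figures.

3.00 h

n(Ni) = 39.1 / 58.69 = 0.6662 mol
Ni²⁺ + 2e⁻ → Ni, so n(e⁻) = 2 × 0.6662 = 1.332 mol
Q = 1.332 × 96500 = 1.285×10^5 C
t = Q / I = 1.285×10^5 / 11.9 = 10800 s = 3.00 h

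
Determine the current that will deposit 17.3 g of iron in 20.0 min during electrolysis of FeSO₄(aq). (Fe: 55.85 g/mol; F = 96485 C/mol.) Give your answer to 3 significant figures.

n(Fe) = 17.3 / 55.85 = 0.3098 mol
Fe²⁺ + 2e⁻ → Fe, so n(e⁻) = 2 × 0.3098 = 0.6196 mol
Q = 0.6196 × 96485 = 59780 C
I = Q / t = 59780 / 1200 s = 49.8 A

49.8 A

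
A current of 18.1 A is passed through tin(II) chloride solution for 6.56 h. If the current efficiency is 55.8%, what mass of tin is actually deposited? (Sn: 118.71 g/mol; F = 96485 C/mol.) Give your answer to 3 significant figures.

Q = 18.1 × 23616 = 4.274×10^5 C
n(e⁻) = 4.274×10^5 / 96485 = 4.430 mol
Sn²⁺ + 2e⁻ → Sn, so theoretical m(Sn) = 2.215 × 118.71 = 262.9 g
Actual mass = 55.8% × 262.9 = 147 g

147 g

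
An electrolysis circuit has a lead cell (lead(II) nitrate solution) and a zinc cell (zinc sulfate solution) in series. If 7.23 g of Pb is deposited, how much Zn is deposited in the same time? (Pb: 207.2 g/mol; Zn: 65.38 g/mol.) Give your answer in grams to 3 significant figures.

2.28 g

n(Pb) = 7.23 / 207.2 = 0.03489 mol
Pb²⁺ + 2e⁻ → Pb, so n(e⁻) = 2 × 0.03489 = 0.06978 mol
In series, the same 0.06978 mol of electrons flows through the second cell.
Zn²⁺ + 2e⁻ → Zn, so n(Zn) = 0.06978 / 2 = 0.03489 mol
m(Zn) = 0.03489 × 65.38 = 2.28 g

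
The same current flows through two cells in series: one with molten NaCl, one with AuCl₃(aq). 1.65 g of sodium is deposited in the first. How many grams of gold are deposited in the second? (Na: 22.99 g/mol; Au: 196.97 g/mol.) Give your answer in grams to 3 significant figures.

4.71 g

n(Na) = 1.65 / 22.99 = 0.07177 mol
Na⁺ + e⁻ → Na, so n(e⁻) = 0.07177 mol
The cells are in series, so the same charge (and hence the same n(e⁻) = 0.07177 mol) passes through both.
Au³⁺ + 3e⁻ → Au, so n(Au) = 0.07177 / 3 = 0.02392 mol
m(Au) = 0.02392 × 196.97 = 4.71 g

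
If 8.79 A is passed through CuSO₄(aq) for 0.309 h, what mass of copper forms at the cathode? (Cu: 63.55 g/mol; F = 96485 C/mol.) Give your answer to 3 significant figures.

3.22 g

Charge passed = 8.79 × 1112.4 = 9778 C
Moles of electrons = 9778 / 96485 = 0.1013 mol
Cu²⁺ + 2e⁻ → Cu, so n(Cu) = 0.1013 / 2 = 0.05065 mol
m = 0.05065 × 63.55 = 3.22 g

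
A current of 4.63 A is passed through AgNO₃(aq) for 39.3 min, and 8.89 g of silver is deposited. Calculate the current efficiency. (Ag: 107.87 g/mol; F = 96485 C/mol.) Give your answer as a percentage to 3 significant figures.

Q = 4.63 × 2358 = 10920 C
n(e⁻) = 10920 / 96485 = 0.1132 mol
Ag⁺ + e⁻ → Ag, so theoretical n(Ag) = 0.1132 mol → 12.21 g
Efficiency = 8.89 / 12.21 = 0.7281 = 72.8%

72.8%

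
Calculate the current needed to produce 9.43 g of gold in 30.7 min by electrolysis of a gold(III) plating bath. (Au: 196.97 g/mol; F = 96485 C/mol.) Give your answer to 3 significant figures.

n(Au) = 9.43 / 196.97 = 0.04788 mol
Au³⁺ + 3e⁻ → Au, so n(e⁻) = 3 × 0.04788 = 0.1436 mol
Q = 0.1436 × 96485 = 13860 C
I = Q / t = 13860 / 1842 s = 7.52 A

7.52 A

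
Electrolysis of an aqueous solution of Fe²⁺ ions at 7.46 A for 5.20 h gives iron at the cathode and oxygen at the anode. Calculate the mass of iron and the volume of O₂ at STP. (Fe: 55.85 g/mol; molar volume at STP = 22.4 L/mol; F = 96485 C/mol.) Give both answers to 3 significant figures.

40.4 g Fe; 8.11 L O₂

Q = 7.46 × 18720 = 1.397×10^5 C; n(e⁻) = 1.397×10^5 / 96485 = 1.448 mol
Cathode: Fe²⁺ + 2e⁻ → Fe → n(Fe) = 1.448/2 = 0.7240 mol → 40.4 g
Anode: 2H₂O → O₂ + 4H⁺ + 4e⁻ → n(O₂) = 1.448/4 = 0.3620 mol → 8.11 L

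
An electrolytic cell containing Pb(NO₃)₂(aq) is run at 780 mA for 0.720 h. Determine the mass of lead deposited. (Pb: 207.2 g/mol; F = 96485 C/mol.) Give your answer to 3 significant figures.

Charge passed = 0.780 × 2592 = 2022 C
n(e⁻) = Q/F = 2022/96485 = 0.02096 mol
Pb²⁺ + 2e⁻ → Pb, so n(Pb) = 0.02096 / 2 = 0.01048 mol
m = 0.01048 × 207.2 = 2.17 g

2.17 g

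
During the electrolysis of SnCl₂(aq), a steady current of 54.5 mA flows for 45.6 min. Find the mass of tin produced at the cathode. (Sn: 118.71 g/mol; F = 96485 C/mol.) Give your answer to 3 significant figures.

Charge passed = 0.0545 × 2736 = 149.1 C
n(e⁻) = 149.1 / 96485 = 0.001545 mol
Sn²⁺ + 2e⁻ → Sn, so n(Sn) = 0.001545 / 2 = 7.725×10^-4 mol
m = 7.725×10^-4 × 118.71 = 0.0917 g

0.0917 g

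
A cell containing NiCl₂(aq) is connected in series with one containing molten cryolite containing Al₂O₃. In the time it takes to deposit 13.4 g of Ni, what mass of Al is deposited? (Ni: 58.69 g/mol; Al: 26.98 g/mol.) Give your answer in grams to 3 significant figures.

n(Ni) = 13.4 / 58.69 = 0.2283 mol
Ni²⁺ + 2e⁻ → Ni, so n(e⁻) = 2 × 0.2283 = 0.4566 mol
The cells are in series, so the same charge (and hence the same n(e⁻) = 0.4566 mol) passes through both.
Al³⁺ + 3e⁻ → Al, so n(Al) = 0.4566 / 3 = 0.1522 mol
m(Al) = 0.1522 × 26.98 = 4.11 g

4.11 g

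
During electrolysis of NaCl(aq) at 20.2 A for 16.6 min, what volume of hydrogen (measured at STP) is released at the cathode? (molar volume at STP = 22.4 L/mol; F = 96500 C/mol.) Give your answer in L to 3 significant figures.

2.34 L

Q = It = 20.2 × 996 = 20120 C
n(e⁻) = 20120 / 96500 = 0.2085 mol
2H⁺ + 2e⁻ → H₂, so n(H₂) = 0.2085 / 2 = 0.1043 mol
V = 0.1043 × 22.4 = 2.336 L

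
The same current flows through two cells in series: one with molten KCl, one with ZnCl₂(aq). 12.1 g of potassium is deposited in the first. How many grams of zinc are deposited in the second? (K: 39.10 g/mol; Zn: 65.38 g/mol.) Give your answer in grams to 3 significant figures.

n(K) = 12.1 / 39.10 = 0.3095 mol
K⁺ + e⁻ → K, so n(e⁻) = 0.3095 mol
The cells are in series, so the same charge (and hence the same n(e⁻) = 0.3095 mol) passes through both.
Zn²⁺ + 2e⁻ → Zn, so n(Zn) = 0.3095 / 2 = 0.1548 mol
m(Zn) = 0.1548 × 65.38 = 10.1 g

10.1 g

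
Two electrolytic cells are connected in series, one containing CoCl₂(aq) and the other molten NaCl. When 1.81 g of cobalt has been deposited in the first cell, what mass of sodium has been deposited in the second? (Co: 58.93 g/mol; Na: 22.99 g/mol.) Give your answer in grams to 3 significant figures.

n(Co) = 1.81 / 58.93 = 0.03071 mol
Co²⁺ + 2e⁻ → Co, so n(e⁻) = 2 × 0.03071 = 0.06142 mol
In series, the same 0.06142 mol of electrons flows through the second cell.
Na⁺ + e⁻ → Na, so n(Na) = 0.06142 mol
m(Na) = 0.06142 × 22.99 = 1.41 g

1.41 g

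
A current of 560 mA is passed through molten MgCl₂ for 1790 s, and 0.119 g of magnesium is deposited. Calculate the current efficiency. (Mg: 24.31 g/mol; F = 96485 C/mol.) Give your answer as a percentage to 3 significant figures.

94.2%

Q = 0.560 × 1790 = 1002 C
n(e⁻) = 1002 / 96485 = 0.01039 mol
Mg²⁺ + 2e⁻ → Mg, so theoretical n(Mg) = 0.005195 mol → 0.1263 g
Efficiency = 0.119 / 0.1263 = 0.9422 = 94.2%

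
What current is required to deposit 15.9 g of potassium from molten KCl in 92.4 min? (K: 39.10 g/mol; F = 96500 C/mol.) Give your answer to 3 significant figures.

n(K) = 15.9 / 39.10 = 0.4066 mol
K⁺ + e⁻ → K, so n(e⁻) = 0.4066 mol
Q = 0.4066 × 96500 = 39240 C
I = Q / t = 39240 / 5544 s = 7.08 A

7.08 A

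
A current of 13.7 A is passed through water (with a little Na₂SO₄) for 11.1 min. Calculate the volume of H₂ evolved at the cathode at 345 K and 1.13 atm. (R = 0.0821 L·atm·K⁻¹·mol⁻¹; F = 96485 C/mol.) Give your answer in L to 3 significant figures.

Q = It = 13.7 × 666 = 9124 C
Moles of electrons = 9124 / 96485 = 0.09456 mol
2H⁺ + 2e⁻ → H₂, so n(H₂) = 0.09456 / 2 = 0.04728 mol
V = nRT/P = 0.04728 × 0.0821 × 345 / 1.13 = 1.185 L

1.19 L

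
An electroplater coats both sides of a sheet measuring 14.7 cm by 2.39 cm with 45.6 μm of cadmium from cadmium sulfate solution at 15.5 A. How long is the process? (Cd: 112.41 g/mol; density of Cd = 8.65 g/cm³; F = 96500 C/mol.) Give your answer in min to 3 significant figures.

Plated area = 2 × 14.7 × 2.39 = 70.27 cm²
Volume = 70.27 × 45.6×10⁻⁴ cm = 0.3204 cm³
m(Cd) = 0.3204 × 8.65 = 2.771 g
n(Cd) = 2.771 / 112.41 = 0.02465 mol; n(e⁻) = 2 × 0.02465 = 0.04930 mol
Q = 0.04930 × 96500 = 4757 C
t = 4757 / 15.5 = 306.9 s = 5.12 min

5.12 min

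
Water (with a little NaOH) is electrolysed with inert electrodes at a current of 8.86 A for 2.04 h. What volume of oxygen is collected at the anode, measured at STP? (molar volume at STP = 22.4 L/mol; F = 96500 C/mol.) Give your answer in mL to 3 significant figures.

Charge passed = 8.86 × 7344 = 65070 C
Moles of electrons = 65070 / 96500 = 0.6743 mol
2H₂O → O₂ + 4H⁺ + 4e⁻, so n(O₂) = 0.6743 / 4 = 0.1686 mol
V = 0.1686 × 22.4 = 3.777 L
= 3780 mL

3780 mL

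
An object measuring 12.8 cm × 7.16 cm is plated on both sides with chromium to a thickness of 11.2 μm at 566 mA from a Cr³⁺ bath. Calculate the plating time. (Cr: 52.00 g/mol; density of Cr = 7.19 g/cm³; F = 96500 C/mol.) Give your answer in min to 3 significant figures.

242 min

Plated area = 2 × 12.8 × 7.16 = 183.3 cm²
Volume = 183.3 × 11.2×10⁻⁴ cm = 0.2053 cm³
m(Cr) = 0.2053 × 7.19 = 1.476 g
n(Cr) = 1.476 / 52.00 = 0.02838 mol; n(e⁻) = 3 × 0.02838 = 0.08514 mol
Q = 0.08514 × 96500 = 8216 C
t = 8216 / 0.566 = 14520 s = 242 min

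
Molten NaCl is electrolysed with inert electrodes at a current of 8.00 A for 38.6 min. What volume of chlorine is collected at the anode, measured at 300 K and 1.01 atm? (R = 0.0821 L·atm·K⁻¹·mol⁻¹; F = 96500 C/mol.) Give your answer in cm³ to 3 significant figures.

Q = 8.00 A × 2316 s = 18530 C
n(e⁻) = Q/F = 18530/96500 = 0.1920 mol
2Cl⁻ → Cl₂ + 2e⁻, so n(Cl₂) = 0.1920 / 2 = 0.09600 mol
V = nRT/P = 0.09600 × 0.0821 × 300 / 1.01 = 2.341 L
= 2340 cm³

2340 cm³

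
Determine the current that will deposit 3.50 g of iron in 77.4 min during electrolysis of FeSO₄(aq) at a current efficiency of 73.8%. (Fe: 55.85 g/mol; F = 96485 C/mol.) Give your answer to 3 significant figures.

n(Fe) = 3.50 / 55.85 = 0.06267 mol
Fe²⁺ + 2e⁻ → Fe, so n(e⁻) = 2 × 0.06267 = 0.1253 mol
Q = 0.1253 × 96485 / 0.738 = 16380 C
I = Q / t = 16380 / 4644 s = 3.53 A

3.53 A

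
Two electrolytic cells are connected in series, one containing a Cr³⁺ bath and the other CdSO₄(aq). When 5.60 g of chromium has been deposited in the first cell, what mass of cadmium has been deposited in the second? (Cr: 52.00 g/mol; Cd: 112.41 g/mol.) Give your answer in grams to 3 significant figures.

18.2 g

n(Cr) = 5.60 / 52.00 = 0.1077 mol
Cr³⁺ + 3e⁻ → Cr, so n(e⁻) = 3 × 0.1077 = 0.3231 mol
Same current for the same time ⇒ same n(e⁻) = 0.3231 mol in both cells.
Cd²⁺ + 2e⁻ → Cd, so n(Cd) = 0.3231 / 2 = 0.1616 mol
m(Cd) = 0.1616 × 112.41 = 18.2 g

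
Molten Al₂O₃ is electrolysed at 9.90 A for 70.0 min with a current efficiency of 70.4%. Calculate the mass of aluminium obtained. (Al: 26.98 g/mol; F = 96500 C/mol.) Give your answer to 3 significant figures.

Q = 9.90 × 4200 = 41580 C
n(e⁻) = 41580 / 96500 = 0.4309 mol
Al³⁺ + 3e⁻ → Al, so theoretical m(Al) = 0.1436 × 26.98 = 3.874 g
Actual mass = 70.4% × 3.874 = 2.73 g

2.73 g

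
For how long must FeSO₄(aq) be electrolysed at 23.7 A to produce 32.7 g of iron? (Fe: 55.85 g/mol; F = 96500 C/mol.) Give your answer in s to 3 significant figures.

n(Fe) = 32.7 / 55.85 = 0.5855 mol
Fe²⁺ + 2e⁻ → Fe, so n(e⁻) = 2 × 0.5855 = 1.171 mol
Q = 1.171 × 96500 = 1.130×10^5 C
t = Q / I = 1.130×10^5 / 23.7 = 4768 s

4770 s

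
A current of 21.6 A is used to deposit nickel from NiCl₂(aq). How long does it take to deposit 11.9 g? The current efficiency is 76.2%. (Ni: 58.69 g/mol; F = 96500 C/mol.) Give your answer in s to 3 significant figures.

2380 s

n(Ni) = 11.9 / 58.69 = 0.2028 mol
Ni²⁺ + 2e⁻ → Ni, so n(e⁻) = 2 × 0.2028 = 0.4056 mol
Q = 0.4056 × 96500 / 0.762 = 51370 C
t = Q / I = 51370 / 21.6 = 2378 s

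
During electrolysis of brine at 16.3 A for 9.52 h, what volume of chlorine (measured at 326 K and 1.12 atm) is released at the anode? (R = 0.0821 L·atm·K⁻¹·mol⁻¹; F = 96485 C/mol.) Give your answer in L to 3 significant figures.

Q = It = 16.3 × 34272 = 5.586×10^5 C
Moles of electrons = 5.586×10^5 / 96485 = 5.790 mol
2Cl⁻ → Cl₂ + 2e⁻, so n(Cl₂) = 5.790 / 2 = 2.895 mol
V = nRT/P = 2.895 × 0.0821 × 326 / 1.12 = 69.18 L

69.2 L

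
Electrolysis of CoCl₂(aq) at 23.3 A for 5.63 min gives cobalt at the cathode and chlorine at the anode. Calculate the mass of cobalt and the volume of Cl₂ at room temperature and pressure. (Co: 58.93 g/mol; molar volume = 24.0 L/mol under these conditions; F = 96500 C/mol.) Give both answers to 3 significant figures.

Q = 23.3 × 337.8 = 7871 C; n(e⁻) = 7871 / 96500 = 0.08156 mol
Cathode: Co²⁺ + 2e⁻ → Co → n(Co) = 0.08156/2 = 0.04078 mol → 2.40 g
Anode: 2Cl⁻ → Cl₂ + 2e⁻ → n(Cl₂) = 0.08156/2 = 0.04078 mol → 0.979 L

2.40 g Co; 0.979 L Cl₂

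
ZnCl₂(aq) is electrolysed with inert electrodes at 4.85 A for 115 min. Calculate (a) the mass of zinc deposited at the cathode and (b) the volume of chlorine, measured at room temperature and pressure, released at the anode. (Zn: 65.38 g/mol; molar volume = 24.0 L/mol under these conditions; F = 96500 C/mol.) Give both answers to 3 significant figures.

11.3 g Zn; 4.16 L Cl₂

Q = 4.85 × 6900 = 33470 C; n(e⁻) = 33470 / 96500 = 0.3468 mol
Cathode: Zn²⁺ + 2e⁻ → Zn → n(Zn) = 0.3468/2 = 0.1734 mol → 11.3 g
Anode: 2Cl⁻ → Cl₂ + 2e⁻ → n(Cl₂) = 0.3468/2 = 0.1734 mol → 4.16 L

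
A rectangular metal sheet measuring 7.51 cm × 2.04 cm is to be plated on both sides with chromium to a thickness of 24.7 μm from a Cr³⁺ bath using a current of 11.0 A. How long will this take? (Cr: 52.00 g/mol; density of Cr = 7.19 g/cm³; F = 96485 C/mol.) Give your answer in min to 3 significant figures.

Plated area = 2 × 7.51 × 2.04 = 30.64 cm²
Volume = 30.64 × 24.7×10⁻⁴ cm = 0.07568 cm³
m(Cr) = 0.07568 × 7.19 = 0.5441 g
n(Cr) = 0.5441 / 52.00 = 0.01046 mol; n(e⁻) = 3 × 0.01046 = 0.03138 mol
Q = 0.03138 × 96485 = 3028 C
t = 3028 / 11.0 = 275.3 s = 4.59 min

4.59 min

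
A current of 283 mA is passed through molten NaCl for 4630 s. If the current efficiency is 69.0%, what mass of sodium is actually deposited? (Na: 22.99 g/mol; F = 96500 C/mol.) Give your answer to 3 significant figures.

Q = 0.283 × 4630 = 1310 C
n(e⁻) = 1310 / 96500 = 0.01358 mol
Na⁺ + e⁻ → Na, so theoretical m(Na) = 0.01358 × 22.99 = 0.3122 g
Actual mass = 69.0% × 0.3122 = 0.215 g

0.215 g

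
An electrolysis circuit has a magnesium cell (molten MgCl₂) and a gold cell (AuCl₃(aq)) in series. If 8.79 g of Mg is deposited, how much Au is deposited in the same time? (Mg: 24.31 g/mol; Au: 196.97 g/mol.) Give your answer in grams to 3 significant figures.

n(Mg) = 8.79 / 24.31 = 0.3616 mol
Mg²⁺ + 2e⁻ → Mg, so n(e⁻) = 2 × 0.3616 = 0.7232 mol
In series, the same 0.7232 mol of electrons flows through the second cell.
Au³⁺ + 3e⁻ → Au, so n(Au) = 0.7232 / 3 = 0.2411 mol
m(Au) = 0.2411 × 196.97 = 47.5 g

47.5 g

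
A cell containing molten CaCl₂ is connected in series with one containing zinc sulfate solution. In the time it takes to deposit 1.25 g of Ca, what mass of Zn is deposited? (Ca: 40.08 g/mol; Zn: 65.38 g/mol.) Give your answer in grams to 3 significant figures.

2.04 g

n(Ca) = 1.25 / 40.08 = 0.03119 mol
Ca²⁺ + 2e⁻ → Ca, so n(e⁻) = 2 × 0.03119 = 0.06238 mol
In series, the same 0.06238 mol of electrons flows through the second cell.
Zn²⁺ + 2e⁻ → Zn, so n(Zn) = 0.06238 / 2 = 0.03119 mol
m(Zn) = 0.03119 × 65.38 = 2.04 g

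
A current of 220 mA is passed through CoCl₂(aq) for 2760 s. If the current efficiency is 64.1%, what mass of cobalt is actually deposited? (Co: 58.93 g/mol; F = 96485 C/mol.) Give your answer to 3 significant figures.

0.119 g

Q = 0.220 × 2760 = 607.2 C
n(e⁻) = 607.2 / 96485 = 0.006293 mol
Co²⁺ + 2e⁻ → Co, so theoretical m(Co) = 0.003147 × 58.93 = 0.1855 g
Actual mass = 64.1% × 0.1855 = 0.119 g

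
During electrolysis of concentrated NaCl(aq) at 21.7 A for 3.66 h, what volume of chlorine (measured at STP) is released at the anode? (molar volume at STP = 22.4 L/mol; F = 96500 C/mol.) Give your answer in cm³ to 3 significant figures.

33200 cm³

Charge passed = 21.7 × 13176 = 2.859×10^5 C
n(e⁻) = Q/F = 2.859×10^5/96500 = 2.963 mol
2Cl⁻ → Cl₂ + 2e⁻, so n(Cl₂) = 2.963 / 2 = 1.482 mol
V = 1.482 × 22.4 = 33.20 L
= 33200 cm³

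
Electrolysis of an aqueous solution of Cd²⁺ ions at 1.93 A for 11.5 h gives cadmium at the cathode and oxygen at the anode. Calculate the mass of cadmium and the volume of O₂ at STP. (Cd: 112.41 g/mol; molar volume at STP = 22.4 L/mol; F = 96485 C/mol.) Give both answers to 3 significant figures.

46.5 g Cd; 4.64 L O₂

Q = 1.93 × 41400 = 79900 C; n(e⁻) = 79900 / 96485 = 0.8281 mol
Cathode: Cd²⁺ + 2e⁻ → Cd → n(Cd) = 0.8281/2 = 0.4141 mol → 46.5 g
Anode: 2H₂O → O₂ + 4H⁺ + 4e⁻ → n(O₂) = 0.8281/4 = 0.2070 mol → 4.64 L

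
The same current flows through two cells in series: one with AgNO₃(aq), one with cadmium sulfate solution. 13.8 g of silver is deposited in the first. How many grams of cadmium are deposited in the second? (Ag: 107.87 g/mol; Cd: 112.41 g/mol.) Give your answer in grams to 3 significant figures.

7.19 g

n(Ag) = 13.8 / 107.87 = 0.1279 mol
Ag⁺ + e⁻ → Ag, so n(e⁻) = 0.1279 mol
In series, the same 0.1279 mol of electrons flows through the second cell.
Cd²⁺ + 2e⁻ → Cd, so n(Cd) = 0.1279 / 2 = 0.06395 mol
m(Cd) = 0.06395 × 112.41 = 7.19 g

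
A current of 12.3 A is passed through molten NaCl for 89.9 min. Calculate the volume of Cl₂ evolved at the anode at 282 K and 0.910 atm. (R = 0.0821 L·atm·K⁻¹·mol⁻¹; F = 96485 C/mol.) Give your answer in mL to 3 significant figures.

Charge passed = 12.3 × 5394 = 66350 C
n(e⁻) = Q/F = 66350/96485 = 0.6877 mol
2Cl⁻ → Cl₂ + 2e⁻, so n(Cl₂) = 0.6877 / 2 = 0.3439 mol
V = nRT/P = 0.3439 × 0.0821 × 282 / 0.910 = 8.749 L
= 8750 mL

8750 mL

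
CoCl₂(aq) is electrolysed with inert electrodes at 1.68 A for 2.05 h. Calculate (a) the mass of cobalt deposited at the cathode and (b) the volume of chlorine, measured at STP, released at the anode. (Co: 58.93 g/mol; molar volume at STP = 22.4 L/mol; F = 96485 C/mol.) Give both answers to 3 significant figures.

3.79 g Co; 1.44 L Cl₂

Q = 1.68 × 7380 = 12400 C; n(e⁻) = 12400 / 96485 = 0.1285 mol
Cathode: Co²⁺ + 2e⁻ → Co → n(Co) = 0.1285/2 = 0.06425 mol → 3.79 g
Anode: 2Cl⁻ → Cl₂ + 2e⁻ → n(Cl₂) = 0.1285/2 = 0.06425 mol → 1.44 L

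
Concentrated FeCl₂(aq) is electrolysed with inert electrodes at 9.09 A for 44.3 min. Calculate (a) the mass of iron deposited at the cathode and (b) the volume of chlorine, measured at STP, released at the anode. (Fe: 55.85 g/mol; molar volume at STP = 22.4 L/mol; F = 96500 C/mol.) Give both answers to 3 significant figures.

6.99 g Fe; 2.80 L Cl₂

Q = 9.09 × 2658 = 24160 C; n(e⁻) = 24160 / 96500 = 0.2504 mol
Cathode: Fe²⁺ + 2e⁻ → Fe → n(Fe) = 0.2504/2 = 0.1252 mol → 6.99 g
Anode: 2Cl⁻ → Cl₂ + 2e⁻ → n(Cl₂) = 0.2504/2 = 0.1252 mol → 2.80 L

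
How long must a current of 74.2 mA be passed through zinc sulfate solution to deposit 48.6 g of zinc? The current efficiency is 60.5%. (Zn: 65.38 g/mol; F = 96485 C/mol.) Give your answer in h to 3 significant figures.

888 h

n(Zn) = 48.6 / 65.38 = 0.7433 mol
Zn²⁺ + 2e⁻ → Zn, so n(e⁻) = 2 × 0.7433 = 1.487 mol
Q = 1.487 × 96485 / 0.605 = 2.371×10^5 C
t = Q / I = 2.371×10^5 / 0.0742 = 3.195×10^6 s = 888 h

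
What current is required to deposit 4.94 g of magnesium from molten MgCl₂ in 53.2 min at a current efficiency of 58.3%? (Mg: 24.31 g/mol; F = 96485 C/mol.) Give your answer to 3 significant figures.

21.1 A

n(Mg) = 4.94 / 24.31 = 0.2032 mol
Mg²⁺ + 2e⁻ → Mg, so n(e⁻) = 2 × 0.2032 = 0.4064 mol
Q = 0.4064 × 96485 / 0.583 = 67260 C
I = Q / t = 67260 / 3192 s = 21.1 A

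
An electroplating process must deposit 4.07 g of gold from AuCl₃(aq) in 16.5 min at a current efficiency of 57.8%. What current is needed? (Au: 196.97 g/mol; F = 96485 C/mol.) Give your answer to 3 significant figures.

10.5 A

n(Au) = 4.07 / 196.97 = 0.02066 mol
Au³⁺ + 3e⁻ → Au, so n(e⁻) = 3 × 0.02066 = 0.06198 mol
Q = 0.06198 × 96485 / 0.578 = 10350 C
I = Q / t = 10350 / 990 s = 10.5 A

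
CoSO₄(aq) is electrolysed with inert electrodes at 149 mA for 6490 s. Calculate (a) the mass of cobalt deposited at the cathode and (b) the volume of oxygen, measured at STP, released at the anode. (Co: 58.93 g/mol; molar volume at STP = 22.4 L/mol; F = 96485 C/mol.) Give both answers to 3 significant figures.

Q = 0.149 × 6490 = 967.0 C; n(e⁻) = 967.0 / 96485 = 0.01002 mol
Cathode: Co²⁺ + 2e⁻ → Co → n(Co) = 0.01002/2 = 0.005010 mol → 0.295 g
Anode: 2H₂O → O₂ + 4H⁺ + 4e⁻ → n(O₂) = 0.01002/4 = 0.002505 mol → 0.0561 L

0.295 g Co; 0.0561 L O₂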